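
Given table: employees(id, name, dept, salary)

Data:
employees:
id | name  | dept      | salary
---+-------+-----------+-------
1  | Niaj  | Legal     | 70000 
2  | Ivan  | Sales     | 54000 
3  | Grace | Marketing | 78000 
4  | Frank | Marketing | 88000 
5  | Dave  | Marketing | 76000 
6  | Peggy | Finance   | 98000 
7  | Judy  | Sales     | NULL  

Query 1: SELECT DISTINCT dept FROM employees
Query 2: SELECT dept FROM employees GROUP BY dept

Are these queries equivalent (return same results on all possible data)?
Yes, equivalent

Both queries return: [('Finance',), ('Legal',), ('Marketing',), ('Sales',)]

Reason: Both get unique depts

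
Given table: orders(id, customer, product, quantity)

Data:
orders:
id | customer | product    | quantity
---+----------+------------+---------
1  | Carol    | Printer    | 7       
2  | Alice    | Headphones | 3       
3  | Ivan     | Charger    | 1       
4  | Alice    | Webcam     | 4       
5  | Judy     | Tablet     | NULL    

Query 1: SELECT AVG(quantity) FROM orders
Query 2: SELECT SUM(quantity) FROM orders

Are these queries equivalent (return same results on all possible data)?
No, not equivalent

Query 1 returns: [(3.75,)]
Query 2 returns: [(15,)]

Reason: AVG vs SUM give different aggregate values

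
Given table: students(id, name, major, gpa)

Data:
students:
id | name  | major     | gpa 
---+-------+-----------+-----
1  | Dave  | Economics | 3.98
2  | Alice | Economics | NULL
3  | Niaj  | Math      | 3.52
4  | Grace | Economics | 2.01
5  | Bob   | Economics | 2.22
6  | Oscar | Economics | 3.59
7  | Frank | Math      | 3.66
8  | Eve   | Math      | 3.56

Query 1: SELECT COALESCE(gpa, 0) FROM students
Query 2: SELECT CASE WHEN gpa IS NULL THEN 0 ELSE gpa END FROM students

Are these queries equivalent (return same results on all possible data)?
Yes, equivalent

Both queries return: [(0,), (2.01,), (2.22,), (3.52,), (3.56,), (3.59,), (3.66,), (3.98,)]

Reason: COALESCE vs CASE for NULL handling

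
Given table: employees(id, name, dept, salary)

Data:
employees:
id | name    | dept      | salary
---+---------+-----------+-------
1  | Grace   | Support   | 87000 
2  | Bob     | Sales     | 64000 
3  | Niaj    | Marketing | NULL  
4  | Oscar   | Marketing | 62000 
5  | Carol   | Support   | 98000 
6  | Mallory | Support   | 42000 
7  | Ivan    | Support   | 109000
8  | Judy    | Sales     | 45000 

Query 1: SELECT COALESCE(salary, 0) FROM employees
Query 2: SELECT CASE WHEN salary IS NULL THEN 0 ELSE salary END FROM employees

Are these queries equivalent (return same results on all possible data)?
Yes, equivalent

Both queries return: [(0,), (42000,), (45000,), (62000,), (64000,), (87000,), (98000,), (109000,)]

Reason: COALESCE vs CASE for NULL handling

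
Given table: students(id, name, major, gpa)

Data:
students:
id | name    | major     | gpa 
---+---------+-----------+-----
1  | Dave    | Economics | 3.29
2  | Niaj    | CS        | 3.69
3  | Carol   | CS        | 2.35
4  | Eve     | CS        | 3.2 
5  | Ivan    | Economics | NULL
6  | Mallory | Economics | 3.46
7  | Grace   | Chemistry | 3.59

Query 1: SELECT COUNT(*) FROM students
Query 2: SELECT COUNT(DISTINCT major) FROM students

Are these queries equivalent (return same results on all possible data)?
No, not equivalent

Query 1 returns: [(7,)]
Query 2 returns: [(3,)]

Reason: COUNT(*) counts rows, COUNT(DISTINCT major) counts unique majors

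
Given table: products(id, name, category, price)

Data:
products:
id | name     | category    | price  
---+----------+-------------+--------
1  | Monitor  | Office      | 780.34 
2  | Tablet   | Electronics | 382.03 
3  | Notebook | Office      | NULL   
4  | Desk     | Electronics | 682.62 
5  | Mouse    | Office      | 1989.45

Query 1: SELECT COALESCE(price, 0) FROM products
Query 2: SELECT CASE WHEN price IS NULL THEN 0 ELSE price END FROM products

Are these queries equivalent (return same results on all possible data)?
Yes, equivalent

Both queries return: [(0,), (382.03,), (682.62,), (780.34,), (1989.45,)]

Reason: COALESCE vs CASE for NULL handling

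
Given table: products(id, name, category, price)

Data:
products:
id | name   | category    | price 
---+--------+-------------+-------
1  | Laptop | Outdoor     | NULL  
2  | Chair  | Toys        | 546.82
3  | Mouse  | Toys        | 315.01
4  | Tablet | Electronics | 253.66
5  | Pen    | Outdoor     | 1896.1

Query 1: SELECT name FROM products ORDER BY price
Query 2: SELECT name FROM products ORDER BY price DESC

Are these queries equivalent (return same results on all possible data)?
No, not equivalent

Query 1 returns: [('Laptop',), ('Tablet',), ('Mouse',), ('Chair',), ('Pen',)]
Query 2 returns: [('Pen',), ('Chair',), ('Mouse',), ('Tablet',), ('Laptop',)]

Reason: ASC vs DESC gives opposite ordering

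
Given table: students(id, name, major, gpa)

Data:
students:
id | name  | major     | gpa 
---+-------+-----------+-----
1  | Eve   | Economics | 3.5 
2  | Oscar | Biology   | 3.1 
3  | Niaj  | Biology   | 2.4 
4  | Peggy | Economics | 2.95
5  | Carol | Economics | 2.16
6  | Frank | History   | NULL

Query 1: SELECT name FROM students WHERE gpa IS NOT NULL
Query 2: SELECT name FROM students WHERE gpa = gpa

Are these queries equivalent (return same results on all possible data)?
Yes, equivalent

Both queries return: [('Carol',), ('Eve',), ('Niaj',), ('Oscar',), ('Peggy',)]

Reason: IS NOT NULL vs self-equality (both exclude NULLs)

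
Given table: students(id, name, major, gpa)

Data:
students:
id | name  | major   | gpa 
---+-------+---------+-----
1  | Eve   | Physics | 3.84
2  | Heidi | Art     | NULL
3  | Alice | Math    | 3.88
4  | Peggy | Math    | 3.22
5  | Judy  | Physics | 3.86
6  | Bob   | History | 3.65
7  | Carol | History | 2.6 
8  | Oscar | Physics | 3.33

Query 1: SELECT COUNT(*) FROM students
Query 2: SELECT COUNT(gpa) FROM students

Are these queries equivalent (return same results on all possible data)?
No, not equivalent

Query 1 returns: [(8,)]
Query 2 returns: [(7,)]

Reason: COUNT(*) includes NULLs, COUNT(column) excludes them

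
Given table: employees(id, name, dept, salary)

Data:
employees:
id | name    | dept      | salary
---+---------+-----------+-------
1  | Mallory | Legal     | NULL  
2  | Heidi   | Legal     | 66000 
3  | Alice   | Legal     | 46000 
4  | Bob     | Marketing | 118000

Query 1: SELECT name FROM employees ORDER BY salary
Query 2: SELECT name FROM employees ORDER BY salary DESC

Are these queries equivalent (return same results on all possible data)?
No, not equivalent

Query 1 returns: [('Mallory',), ('Alice',), ('Heidi',), ('Bob',)]
Query 2 returns: [('Bob',), ('Heidi',), ('Alice',), ('Mallory',)]

Reason: ASC vs DESC gives opposite ordering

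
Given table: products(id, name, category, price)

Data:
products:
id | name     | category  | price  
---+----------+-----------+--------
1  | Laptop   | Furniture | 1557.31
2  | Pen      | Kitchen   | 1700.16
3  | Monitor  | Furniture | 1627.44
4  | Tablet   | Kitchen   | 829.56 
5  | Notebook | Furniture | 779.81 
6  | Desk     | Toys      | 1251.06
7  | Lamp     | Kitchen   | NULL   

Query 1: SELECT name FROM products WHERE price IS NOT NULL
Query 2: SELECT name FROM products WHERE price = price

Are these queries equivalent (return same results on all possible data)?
Yes, equivalent

Both queries return: [('Desk',), ('Laptop',), ('Monitor',), ('Notebook',), ('Pen',), ('Tablet',)]

Reason: IS NOT NULL vs self-equality (both exclude NULLs)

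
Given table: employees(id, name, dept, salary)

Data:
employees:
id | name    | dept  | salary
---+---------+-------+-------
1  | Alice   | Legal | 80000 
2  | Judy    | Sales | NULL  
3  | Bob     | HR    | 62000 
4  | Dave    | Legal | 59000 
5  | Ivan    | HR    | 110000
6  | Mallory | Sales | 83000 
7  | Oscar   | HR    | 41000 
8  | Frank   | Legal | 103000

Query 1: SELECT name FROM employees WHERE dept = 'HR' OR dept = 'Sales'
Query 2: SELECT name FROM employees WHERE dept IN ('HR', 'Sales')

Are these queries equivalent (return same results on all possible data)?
Yes, equivalent

Both queries return: [('Bob',), ('Ivan',), ('Judy',), ('Mallory',), ('Oscar',)]

Reason: OR vs IN are equivalent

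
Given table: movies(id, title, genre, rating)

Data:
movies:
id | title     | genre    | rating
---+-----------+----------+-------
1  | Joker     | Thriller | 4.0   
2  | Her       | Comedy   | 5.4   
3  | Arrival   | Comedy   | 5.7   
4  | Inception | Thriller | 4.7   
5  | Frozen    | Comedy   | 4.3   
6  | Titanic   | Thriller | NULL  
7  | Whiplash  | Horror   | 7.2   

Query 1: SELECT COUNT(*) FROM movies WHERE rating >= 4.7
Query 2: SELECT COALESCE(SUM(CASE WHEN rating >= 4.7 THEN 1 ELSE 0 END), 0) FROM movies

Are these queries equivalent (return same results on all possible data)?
Yes, equivalent

Both queries return: [(4,)]

Reason: COUNT with WHERE vs conditional SUM (COALESCE handles empty-table NULL)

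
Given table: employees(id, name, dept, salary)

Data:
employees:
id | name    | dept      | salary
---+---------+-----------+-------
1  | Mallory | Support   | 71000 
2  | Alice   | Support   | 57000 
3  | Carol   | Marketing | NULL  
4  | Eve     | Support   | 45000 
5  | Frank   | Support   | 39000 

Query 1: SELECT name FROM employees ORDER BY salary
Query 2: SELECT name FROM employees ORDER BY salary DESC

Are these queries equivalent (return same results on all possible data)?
No, not equivalent

Query 1 returns: [('Carol',), ('Frank',), ('Eve',), ('Alice',), ('Mallory',)]
Query 2 returns: [('Mallory',), ('Alice',), ('Eve',), ('Frank',), ('Carol',)]

Reason: ASC vs DESC gives opposite ordering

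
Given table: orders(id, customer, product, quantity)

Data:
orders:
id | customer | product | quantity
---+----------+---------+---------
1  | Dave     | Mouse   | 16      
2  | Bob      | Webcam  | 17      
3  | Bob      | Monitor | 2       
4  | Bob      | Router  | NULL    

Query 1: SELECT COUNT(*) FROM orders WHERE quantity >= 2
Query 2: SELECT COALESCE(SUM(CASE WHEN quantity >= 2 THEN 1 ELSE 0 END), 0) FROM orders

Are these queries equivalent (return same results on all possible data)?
Yes, equivalent

Both queries return: [(3,)]

Reason: COUNT with WHERE vs conditional SUM (COALESCE handles empty-table NULL)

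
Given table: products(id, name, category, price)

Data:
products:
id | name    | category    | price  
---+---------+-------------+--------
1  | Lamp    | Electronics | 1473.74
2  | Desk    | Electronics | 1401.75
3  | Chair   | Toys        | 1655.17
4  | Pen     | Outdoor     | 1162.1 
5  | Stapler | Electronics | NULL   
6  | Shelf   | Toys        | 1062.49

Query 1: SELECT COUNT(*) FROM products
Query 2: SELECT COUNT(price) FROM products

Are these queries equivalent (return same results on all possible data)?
No, not equivalent

Query 1 returns: [(6,)]
Query 2 returns: [(5,)]

Reason: COUNT(*) includes NULLs, COUNT(column) excludes them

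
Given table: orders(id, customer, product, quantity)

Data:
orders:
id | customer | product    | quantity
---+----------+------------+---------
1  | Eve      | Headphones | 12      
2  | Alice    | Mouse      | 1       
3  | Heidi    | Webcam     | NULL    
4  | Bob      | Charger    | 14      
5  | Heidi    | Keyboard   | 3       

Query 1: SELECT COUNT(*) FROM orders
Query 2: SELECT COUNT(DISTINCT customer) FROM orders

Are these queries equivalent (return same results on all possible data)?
No, not equivalent

Query 1 returns: [(5,)]
Query 2 returns: [(4,)]

Reason: COUNT(*) counts rows, COUNT(DISTINCT customer) counts unique customers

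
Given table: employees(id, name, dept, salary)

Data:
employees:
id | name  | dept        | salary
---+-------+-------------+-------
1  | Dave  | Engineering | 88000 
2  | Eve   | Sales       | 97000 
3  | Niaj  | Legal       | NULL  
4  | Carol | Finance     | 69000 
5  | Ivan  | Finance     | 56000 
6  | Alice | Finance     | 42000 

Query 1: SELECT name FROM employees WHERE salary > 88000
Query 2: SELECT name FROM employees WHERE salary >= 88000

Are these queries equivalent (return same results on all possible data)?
No, not equivalent

Query 1 returns: [('Eve',)]
Query 2 returns: [('Dave',), ('Eve',)]

Reason: > vs >= gives different results when salary = 88000 exists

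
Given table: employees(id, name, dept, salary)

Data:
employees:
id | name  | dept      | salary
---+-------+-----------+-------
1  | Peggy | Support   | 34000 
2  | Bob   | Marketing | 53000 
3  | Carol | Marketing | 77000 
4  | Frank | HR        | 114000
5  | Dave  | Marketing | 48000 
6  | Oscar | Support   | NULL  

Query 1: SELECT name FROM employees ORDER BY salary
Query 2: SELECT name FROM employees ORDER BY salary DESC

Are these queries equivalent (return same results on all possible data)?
No, not equivalent

Query 1 returns: [('Oscar',), ('Peggy',), ('Dave',), ('Bob',), ('Carol',), ('Frank',)]
Query 2 returns: [('Frank',), ('Carol',), ('Bob',), ('Dave',), ('Peggy',), ('Oscar',)]

Reason: ASC vs DESC gives opposite ordering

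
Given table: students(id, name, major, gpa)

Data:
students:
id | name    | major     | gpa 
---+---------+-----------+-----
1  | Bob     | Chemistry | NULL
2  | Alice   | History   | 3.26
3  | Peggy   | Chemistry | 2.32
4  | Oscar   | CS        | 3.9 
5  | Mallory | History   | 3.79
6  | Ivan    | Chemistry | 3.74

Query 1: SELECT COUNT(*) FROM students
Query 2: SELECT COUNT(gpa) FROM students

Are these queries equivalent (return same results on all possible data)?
No, not equivalent

Query 1 returns: [(6,)]
Query 2 returns: [(5,)]

Reason: COUNT(*) includes NULLs, COUNT(column) excludes them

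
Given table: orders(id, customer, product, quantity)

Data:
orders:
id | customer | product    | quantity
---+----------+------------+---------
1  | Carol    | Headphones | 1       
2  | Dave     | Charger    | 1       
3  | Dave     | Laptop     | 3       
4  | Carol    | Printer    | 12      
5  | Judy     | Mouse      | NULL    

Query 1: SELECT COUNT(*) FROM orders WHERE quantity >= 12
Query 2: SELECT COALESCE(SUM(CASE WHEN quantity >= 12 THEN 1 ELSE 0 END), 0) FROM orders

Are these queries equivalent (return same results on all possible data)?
Yes, equivalent

Both queries return: [(1,)]

Reason: COUNT with WHERE vs conditional SUM (COALESCE handles empty-table NULL)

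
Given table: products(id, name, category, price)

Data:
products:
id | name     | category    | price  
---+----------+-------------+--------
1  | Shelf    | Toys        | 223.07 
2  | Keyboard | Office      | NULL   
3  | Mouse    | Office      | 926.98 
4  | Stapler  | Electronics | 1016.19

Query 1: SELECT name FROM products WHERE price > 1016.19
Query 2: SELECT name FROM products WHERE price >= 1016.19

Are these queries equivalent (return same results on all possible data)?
No, not equivalent

Query 1 returns: []
Query 2 returns: [('Stapler',)]

Reason: > vs >= gives different results when price = 1016.19 exists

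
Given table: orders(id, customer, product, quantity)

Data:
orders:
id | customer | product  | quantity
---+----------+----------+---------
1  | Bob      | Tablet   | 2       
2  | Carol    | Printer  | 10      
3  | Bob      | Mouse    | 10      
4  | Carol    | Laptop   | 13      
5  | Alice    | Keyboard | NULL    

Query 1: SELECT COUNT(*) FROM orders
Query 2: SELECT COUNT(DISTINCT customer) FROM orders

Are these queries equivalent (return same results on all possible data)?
No, not equivalent

Query 1 returns: [(5,)]
Query 2 returns: [(3,)]

Reason: COUNT(*) counts rows, COUNT(DISTINCT customer) counts unique customers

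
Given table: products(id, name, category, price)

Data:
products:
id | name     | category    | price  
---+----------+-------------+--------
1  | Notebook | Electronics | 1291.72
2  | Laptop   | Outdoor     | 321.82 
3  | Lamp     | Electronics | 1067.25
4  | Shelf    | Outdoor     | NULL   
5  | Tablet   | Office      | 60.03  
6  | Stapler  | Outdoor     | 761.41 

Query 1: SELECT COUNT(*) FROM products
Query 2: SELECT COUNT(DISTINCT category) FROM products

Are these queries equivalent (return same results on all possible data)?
No, not equivalent

Query 1 returns: [(6,)]
Query 2 returns: [(3,)]

Reason: COUNT(*) counts rows, COUNT(DISTINCT category) counts unique categorys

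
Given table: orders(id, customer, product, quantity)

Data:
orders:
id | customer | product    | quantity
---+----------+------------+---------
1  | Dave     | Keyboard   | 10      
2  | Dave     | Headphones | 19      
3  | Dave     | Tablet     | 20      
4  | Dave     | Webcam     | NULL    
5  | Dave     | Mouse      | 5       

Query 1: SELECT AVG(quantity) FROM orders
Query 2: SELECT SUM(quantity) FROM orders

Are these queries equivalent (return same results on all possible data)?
No, not equivalent

Query 1 returns: [(13.5,)]
Query 2 returns: [(54,)]

Reason: AVG vs SUM give different aggregate values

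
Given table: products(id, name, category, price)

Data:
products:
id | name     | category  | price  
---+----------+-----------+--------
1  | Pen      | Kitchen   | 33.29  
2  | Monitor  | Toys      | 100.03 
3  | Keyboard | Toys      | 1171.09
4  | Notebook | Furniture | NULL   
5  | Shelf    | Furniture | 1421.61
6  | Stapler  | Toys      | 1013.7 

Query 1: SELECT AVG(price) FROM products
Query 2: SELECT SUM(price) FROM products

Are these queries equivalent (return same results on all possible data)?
No, not equivalent

Query 1 returns: [(747.944,)]
Query 2 returns: [(3739.72,)]

Reason: AVG vs SUM give different aggregate values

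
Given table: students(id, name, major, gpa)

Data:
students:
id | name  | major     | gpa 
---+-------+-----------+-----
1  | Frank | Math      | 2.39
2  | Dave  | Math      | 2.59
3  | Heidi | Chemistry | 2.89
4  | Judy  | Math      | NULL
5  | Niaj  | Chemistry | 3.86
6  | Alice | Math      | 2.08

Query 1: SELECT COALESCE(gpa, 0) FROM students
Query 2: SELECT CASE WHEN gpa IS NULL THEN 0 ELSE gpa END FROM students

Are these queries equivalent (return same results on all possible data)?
Yes, equivalent

Both queries return: [(0,), (2.08,), (2.39,), (2.59,), (2.89,), (3.86,)]

Reason: COALESCE vs CASE for NULL handling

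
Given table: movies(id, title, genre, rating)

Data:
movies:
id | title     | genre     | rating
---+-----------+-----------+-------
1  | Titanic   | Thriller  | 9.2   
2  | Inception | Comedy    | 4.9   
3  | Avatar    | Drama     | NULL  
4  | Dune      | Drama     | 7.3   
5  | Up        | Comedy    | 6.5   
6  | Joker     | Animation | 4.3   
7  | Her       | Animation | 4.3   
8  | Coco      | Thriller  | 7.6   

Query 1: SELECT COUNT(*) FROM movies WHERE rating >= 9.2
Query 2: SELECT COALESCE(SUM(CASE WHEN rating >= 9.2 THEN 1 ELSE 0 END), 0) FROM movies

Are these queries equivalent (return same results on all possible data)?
Yes, equivalent

Both queries return: [(1,)]

Reason: COUNT with WHERE vs conditional SUM (COALESCE handles empty-table NULL)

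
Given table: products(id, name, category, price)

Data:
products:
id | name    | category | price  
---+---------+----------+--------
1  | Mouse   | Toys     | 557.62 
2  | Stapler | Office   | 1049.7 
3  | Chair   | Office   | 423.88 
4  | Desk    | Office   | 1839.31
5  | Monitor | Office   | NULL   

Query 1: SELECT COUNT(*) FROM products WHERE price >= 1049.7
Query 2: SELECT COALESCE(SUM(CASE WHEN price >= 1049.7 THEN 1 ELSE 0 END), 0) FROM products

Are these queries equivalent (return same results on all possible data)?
Yes, equivalent

Both queries return: [(2,)]

Reason: COUNT with WHERE vs conditional SUM (COALESCE handles empty-table NULL)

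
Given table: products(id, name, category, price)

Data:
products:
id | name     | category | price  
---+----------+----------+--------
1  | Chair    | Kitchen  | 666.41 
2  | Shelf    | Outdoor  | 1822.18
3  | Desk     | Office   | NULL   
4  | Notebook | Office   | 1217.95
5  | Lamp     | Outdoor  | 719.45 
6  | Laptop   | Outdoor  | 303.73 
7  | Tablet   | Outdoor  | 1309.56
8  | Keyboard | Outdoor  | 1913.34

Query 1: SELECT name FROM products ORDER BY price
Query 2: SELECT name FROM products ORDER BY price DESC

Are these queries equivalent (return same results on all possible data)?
No, not equivalent

Query 1 returns: [('Desk',), ('Laptop',), ('Chair',), ('Lamp',), ('Notebook',), ('Tablet',), ('Shelf',), ('Keyboard',)]
Query 2 returns: [('Keyboard',), ('Shelf',), ('Tablet',), ('Notebook',), ('Lamp',), ('Chair',), ('Laptop',), ('Desk',)]

Reason: ASC vs DESC gives opposite ordering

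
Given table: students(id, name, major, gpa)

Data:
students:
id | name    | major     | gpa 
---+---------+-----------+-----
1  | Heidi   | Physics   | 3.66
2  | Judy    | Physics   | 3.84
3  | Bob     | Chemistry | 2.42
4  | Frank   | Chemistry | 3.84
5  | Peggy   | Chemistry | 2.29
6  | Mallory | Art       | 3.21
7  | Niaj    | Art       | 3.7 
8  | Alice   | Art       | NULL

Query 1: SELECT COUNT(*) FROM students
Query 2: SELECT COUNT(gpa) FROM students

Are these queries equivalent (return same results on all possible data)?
No, not equivalent

Query 1 returns: [(8,)]
Query 2 returns: [(7,)]

Reason: COUNT(*) includes NULLs, COUNT(column) excludes them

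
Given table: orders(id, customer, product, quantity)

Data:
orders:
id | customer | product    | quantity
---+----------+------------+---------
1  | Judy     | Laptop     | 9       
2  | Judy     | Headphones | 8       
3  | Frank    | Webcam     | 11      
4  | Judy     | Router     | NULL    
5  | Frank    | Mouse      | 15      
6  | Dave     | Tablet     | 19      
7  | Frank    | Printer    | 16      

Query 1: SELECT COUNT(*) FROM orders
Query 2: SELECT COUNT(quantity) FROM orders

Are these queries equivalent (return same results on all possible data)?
No, not equivalent

Query 1 returns: [(7,)]
Query 2 returns: [(6,)]

Reason: COUNT(*) includes NULLs, COUNT(column) excludes them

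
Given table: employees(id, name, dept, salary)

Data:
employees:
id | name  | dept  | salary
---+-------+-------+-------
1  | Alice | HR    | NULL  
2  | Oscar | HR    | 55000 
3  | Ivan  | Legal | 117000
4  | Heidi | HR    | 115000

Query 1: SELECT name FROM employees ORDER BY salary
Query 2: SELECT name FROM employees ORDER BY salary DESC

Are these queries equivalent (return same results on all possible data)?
No, not equivalent

Query 1 returns: [('Alice',), ('Oscar',), ('Heidi',), ('Ivan',)]
Query 2 returns: [('Ivan',), ('Heidi',), ('Oscar',), ('Alice',)]

Reason: ASC vs DESC gives opposite ordering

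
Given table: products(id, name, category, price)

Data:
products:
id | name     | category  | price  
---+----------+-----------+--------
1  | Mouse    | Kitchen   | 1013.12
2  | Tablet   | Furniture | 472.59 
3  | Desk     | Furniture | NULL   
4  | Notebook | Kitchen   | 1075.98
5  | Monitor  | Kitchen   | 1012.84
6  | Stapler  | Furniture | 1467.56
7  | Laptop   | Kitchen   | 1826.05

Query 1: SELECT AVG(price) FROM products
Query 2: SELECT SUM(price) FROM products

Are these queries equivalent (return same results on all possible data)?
No, not equivalent

Query 1 returns: [(1144.69,)]
Query 2 returns: [(6868.14,)]

Reason: AVG vs SUM give different aggregate values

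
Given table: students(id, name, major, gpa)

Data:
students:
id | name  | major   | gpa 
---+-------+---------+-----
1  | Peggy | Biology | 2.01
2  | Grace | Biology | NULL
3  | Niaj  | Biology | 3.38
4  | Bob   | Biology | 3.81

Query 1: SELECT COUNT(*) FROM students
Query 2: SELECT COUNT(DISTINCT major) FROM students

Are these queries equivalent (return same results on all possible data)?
No, not equivalent

Query 1 returns: [(4,)]
Query 2 returns: [(1,)]

Reason: COUNT(*) counts rows, COUNT(DISTINCT major) counts unique majors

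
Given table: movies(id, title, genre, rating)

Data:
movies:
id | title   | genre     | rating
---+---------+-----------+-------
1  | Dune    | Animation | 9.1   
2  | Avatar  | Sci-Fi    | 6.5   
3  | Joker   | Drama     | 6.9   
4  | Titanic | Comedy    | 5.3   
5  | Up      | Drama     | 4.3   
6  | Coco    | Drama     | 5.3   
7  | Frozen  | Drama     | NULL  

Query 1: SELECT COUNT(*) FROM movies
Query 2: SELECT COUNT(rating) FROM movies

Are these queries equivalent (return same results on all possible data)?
No, not equivalent

Query 1 returns: [(7,)]
Query 2 returns: [(6,)]

Reason: COUNT(*) includes NULLs, COUNT(column) excludes them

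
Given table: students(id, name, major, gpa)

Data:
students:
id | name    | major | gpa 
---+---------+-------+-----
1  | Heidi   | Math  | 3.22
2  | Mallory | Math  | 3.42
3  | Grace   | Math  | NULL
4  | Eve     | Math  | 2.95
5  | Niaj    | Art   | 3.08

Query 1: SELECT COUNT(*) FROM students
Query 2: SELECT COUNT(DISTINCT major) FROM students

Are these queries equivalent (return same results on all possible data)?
No, not equivalent

Query 1 returns: [(5,)]
Query 2 returns: [(2,)]

Reason: COUNT(*) counts rows, COUNT(DISTINCT major) counts unique majors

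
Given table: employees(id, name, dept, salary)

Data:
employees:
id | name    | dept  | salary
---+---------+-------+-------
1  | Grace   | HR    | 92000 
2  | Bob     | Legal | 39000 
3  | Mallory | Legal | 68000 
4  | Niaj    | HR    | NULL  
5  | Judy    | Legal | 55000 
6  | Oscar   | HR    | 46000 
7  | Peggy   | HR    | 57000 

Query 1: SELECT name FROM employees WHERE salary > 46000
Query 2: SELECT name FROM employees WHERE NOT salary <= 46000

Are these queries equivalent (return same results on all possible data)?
Yes, equivalent

Both queries return: [('Grace',), ('Judy',), ('Mallory',), ('Peggy',)]

Reason: Both filter salary > 46000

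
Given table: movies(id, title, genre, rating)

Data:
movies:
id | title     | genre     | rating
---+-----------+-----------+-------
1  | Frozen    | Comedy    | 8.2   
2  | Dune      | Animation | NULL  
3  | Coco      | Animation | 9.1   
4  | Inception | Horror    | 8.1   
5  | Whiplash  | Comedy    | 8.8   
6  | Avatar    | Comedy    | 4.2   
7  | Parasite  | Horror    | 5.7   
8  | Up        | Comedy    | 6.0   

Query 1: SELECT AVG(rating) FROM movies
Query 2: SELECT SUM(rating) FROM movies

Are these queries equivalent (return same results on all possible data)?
No, not equivalent

Query 1 returns: [(7.1571428571428575,)]
Query 2 returns: [(50.1,)]

Reason: AVG vs SUM give different aggregate values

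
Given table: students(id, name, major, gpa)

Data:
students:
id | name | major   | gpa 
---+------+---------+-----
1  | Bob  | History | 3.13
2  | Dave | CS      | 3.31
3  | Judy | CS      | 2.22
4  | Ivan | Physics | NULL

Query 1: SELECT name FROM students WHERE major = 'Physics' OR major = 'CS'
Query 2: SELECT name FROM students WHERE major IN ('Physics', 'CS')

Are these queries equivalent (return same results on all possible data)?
Yes, equivalent

Both queries return: [('Dave',), ('Ivan',), ('Judy',)]

Reason: OR vs IN are equivalent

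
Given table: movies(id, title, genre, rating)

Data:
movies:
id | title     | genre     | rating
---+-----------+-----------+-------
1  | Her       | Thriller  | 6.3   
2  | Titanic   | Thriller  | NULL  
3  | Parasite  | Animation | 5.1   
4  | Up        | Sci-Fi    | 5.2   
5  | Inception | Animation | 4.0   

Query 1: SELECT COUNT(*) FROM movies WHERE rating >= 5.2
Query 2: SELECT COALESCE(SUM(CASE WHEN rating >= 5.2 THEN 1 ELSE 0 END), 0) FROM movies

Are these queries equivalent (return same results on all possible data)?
Yes, equivalent

Both queries return: [(2,)]

Reason: COUNT with WHERE vs conditional SUM (COALESCE handles empty-table NULL)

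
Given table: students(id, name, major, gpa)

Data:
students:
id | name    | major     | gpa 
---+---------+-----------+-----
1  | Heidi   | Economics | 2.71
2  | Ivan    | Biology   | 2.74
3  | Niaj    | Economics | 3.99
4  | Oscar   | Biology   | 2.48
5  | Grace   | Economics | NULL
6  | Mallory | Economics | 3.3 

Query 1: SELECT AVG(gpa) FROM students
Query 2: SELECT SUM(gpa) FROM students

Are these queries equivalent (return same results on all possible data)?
No, not equivalent

Query 1 returns: [(3.044,)]
Query 2 returns: [(15.22,)]

Reason: AVG vs SUM give different aggregate values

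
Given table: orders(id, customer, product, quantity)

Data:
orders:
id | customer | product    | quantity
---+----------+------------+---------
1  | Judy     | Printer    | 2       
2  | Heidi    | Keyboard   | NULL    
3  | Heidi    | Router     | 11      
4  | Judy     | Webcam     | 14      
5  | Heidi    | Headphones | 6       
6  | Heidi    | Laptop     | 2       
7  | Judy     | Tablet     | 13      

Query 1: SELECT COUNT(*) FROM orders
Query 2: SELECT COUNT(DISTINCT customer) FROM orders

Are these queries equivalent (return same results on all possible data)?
No, not equivalent

Query 1 returns: [(7,)]
Query 2 returns: [(2,)]

Reason: COUNT(*) counts rows, COUNT(DISTINCT customer) counts unique customers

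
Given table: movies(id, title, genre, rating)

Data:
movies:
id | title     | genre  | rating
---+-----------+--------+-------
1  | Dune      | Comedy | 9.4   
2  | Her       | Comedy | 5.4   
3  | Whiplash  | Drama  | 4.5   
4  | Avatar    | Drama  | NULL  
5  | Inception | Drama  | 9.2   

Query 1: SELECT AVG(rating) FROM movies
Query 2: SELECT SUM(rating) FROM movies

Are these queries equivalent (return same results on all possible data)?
No, not equivalent

Query 1 returns: [(7.125,)]
Query 2 returns: [(28.5,)]

Reason: AVG vs SUM give different aggregate values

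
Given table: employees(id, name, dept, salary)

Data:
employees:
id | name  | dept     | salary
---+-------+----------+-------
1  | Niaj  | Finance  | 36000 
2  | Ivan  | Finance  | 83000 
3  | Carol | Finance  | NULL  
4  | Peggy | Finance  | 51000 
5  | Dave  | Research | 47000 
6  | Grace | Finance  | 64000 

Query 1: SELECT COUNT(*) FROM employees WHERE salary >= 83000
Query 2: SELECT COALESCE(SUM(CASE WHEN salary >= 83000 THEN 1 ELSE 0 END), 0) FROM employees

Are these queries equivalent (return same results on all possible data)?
Yes, equivalent

Both queries return: [(1,)]

Reason: COUNT with WHERE vs conditional SUM (COALESCE handles empty-table NULL)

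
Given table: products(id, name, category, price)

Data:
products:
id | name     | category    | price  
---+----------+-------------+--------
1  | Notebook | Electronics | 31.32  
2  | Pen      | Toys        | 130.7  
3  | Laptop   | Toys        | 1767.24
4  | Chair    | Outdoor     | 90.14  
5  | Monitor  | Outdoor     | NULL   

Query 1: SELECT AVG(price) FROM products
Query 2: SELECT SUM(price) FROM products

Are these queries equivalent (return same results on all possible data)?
No, not equivalent

Query 1 returns: [(504.85,)]
Query 2 returns: [(2019.4,)]

Reason: AVG vs SUM give different aggregate values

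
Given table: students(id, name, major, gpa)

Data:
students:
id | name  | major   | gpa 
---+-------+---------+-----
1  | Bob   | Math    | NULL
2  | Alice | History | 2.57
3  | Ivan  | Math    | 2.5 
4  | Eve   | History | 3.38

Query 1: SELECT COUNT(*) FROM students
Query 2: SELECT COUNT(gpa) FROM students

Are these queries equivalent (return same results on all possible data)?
No, not equivalent

Query 1 returns: [(4,)]
Query 2 returns: [(3,)]

Reason: COUNT(*) includes NULLs, COUNT(column) excludes them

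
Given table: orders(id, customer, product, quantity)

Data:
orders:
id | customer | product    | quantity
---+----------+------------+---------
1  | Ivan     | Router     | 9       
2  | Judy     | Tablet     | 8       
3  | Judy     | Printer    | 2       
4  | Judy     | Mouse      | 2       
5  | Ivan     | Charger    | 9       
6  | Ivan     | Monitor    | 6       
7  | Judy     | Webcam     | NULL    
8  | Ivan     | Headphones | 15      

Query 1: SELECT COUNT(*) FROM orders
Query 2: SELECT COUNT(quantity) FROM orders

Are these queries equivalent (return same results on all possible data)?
No, not equivalent

Query 1 returns: [(8,)]
Query 2 returns: [(7,)]

Reason: COUNT(*) includes NULLs, COUNT(column) excludes them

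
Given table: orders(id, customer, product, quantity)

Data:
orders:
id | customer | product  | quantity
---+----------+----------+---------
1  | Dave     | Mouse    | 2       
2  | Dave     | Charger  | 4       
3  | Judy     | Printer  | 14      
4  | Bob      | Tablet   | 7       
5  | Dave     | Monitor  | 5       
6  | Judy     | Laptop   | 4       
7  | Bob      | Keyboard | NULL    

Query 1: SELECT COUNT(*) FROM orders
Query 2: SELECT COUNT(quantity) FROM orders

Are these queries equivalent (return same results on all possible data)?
No, not equivalent

Query 1 returns: [(7,)]
Query 2 returns: [(6,)]

Reason: COUNT(*) includes NULLs, COUNT(column) excludes them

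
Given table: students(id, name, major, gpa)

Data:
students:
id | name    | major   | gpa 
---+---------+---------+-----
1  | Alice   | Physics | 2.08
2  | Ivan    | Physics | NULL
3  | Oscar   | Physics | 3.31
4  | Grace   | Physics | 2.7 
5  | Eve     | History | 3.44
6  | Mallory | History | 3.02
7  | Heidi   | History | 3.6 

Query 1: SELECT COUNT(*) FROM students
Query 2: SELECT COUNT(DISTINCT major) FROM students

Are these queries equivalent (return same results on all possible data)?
No, not equivalent

Query 1 returns: [(7,)]
Query 2 returns: [(2,)]

Reason: COUNT(*) counts rows, COUNT(DISTINCT major) counts unique majors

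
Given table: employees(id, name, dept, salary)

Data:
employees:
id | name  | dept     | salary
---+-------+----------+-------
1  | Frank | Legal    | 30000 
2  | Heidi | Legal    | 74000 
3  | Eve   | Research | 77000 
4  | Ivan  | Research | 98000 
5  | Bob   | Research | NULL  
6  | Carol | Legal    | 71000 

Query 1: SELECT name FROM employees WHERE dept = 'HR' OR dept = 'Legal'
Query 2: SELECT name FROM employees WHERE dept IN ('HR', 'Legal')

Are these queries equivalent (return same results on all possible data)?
Yes, equivalent

Both queries return: [('Carol',), ('Frank',), ('Heidi',)]

Reason: OR vs IN are equivalent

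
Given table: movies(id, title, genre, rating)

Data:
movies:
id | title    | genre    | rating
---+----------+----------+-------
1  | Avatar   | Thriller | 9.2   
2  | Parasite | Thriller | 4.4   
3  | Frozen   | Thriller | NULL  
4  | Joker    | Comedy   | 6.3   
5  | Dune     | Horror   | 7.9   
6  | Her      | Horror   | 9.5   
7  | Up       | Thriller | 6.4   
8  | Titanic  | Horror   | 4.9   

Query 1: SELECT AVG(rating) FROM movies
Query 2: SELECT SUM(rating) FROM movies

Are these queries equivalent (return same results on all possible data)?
No, not equivalent

Query 1 returns: [(6.942857142857143,)]
Query 2 returns: [(48.6,)]

Reason: AVG vs SUM give different aggregate values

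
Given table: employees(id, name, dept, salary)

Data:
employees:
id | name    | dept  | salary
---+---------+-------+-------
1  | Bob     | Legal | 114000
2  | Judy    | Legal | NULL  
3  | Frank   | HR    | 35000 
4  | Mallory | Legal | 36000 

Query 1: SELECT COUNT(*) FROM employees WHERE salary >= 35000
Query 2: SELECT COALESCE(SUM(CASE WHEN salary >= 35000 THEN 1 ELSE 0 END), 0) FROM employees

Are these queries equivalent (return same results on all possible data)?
Yes, equivalent

Both queries return: [(3,)]

Reason: COUNT with WHERE vs conditional SUM (COALESCE handles empty-table NULL)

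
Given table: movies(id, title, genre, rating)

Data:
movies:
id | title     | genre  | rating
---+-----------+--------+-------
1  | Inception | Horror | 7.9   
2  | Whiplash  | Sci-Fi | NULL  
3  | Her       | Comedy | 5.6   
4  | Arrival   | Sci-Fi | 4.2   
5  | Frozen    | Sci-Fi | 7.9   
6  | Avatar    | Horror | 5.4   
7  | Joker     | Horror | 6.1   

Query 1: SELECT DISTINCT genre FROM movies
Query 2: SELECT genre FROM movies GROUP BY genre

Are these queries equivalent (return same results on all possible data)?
Yes, equivalent

Both queries return: [('Comedy',), ('Horror',), ('Sci-Fi',)]

Reason: Both get unique genres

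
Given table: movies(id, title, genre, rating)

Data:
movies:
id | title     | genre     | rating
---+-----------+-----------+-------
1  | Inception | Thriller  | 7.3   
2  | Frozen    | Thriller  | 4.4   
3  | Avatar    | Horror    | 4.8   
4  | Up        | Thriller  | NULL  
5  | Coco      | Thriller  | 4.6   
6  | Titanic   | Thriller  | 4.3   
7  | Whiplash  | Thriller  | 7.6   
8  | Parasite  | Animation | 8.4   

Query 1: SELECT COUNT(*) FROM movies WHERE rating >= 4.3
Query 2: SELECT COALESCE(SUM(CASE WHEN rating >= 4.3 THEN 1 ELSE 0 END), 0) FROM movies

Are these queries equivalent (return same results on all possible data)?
Yes, equivalent

Both queries return: [(7,)]

Reason: COUNT with WHERE vs conditional SUM (COALESCE handles empty-table NULL)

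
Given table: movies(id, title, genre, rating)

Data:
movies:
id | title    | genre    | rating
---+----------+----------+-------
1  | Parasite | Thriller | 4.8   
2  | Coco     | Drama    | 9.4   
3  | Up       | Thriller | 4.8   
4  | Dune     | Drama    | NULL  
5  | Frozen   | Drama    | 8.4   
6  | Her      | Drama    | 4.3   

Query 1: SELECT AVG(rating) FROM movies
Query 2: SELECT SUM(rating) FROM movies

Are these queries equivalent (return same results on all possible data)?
No, not equivalent

Query 1 returns: [(6.34,)]
Query 2 returns: [(31.7,)]

Reason: AVG vs SUM give different aggregate values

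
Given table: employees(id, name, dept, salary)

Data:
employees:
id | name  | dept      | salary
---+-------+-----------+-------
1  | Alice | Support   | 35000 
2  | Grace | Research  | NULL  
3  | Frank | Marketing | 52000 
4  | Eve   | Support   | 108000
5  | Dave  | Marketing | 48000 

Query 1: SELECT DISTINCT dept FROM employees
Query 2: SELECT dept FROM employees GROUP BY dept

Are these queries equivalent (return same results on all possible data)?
Yes, equivalent

Both queries return: [('Marketing',), ('Research',), ('Support',)]

Reason: Both get unique depts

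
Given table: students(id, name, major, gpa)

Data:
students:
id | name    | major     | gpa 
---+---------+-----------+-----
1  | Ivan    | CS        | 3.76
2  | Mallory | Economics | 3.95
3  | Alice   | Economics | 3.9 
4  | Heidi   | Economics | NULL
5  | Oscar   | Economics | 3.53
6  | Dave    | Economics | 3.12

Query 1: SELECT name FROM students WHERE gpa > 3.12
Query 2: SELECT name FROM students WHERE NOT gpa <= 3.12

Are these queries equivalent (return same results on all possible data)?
Yes, equivalent

Both queries return: [('Alice',), ('Ivan',), ('Mallory',), ('Oscar',)]

Reason: Both filter gpa > 3.12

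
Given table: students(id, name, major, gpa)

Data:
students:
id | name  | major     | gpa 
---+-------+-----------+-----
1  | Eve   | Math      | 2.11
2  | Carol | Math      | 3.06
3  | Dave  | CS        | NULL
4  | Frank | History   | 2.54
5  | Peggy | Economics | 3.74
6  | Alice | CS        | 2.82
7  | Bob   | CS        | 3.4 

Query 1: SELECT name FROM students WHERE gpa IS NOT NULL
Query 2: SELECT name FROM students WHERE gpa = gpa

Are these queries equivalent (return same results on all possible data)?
Yes, equivalent

Both queries return: [('Alice',), ('Bob',), ('Carol',), ('Eve',), ('Frank',), ('Peggy',)]

Reason: IS NOT NULL vs self-equality (both exclude NULLs)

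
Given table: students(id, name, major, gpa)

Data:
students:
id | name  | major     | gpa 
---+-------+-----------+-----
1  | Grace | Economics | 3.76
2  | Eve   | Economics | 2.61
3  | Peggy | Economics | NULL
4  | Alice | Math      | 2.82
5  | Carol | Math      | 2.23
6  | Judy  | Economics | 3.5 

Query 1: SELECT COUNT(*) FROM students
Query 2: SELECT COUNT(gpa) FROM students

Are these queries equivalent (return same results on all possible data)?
No, not equivalent

Query 1 returns: [(6,)]
Query 2 returns: [(5,)]

Reason: COUNT(*) includes NULLs, COUNT(column) excludes them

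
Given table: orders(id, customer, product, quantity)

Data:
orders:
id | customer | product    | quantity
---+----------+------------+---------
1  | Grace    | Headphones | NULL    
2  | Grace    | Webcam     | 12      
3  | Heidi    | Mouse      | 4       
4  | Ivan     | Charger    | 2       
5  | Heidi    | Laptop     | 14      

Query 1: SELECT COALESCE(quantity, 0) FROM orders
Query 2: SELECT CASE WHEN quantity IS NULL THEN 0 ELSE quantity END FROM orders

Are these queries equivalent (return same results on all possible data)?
Yes, equivalent

Both queries return: [(0,), (2,), (4,), (12,), (14,)]

Reason: COALESCE vs CASE for NULL handling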